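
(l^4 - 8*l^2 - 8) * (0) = 0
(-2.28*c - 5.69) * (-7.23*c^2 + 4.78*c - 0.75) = 16.4844*c^3 + 30.2403*c^2 - 25.4882*c + 4.2675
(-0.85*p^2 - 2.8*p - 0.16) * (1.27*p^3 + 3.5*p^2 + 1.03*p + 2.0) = -1.0795*p^5 - 6.531*p^4 - 10.8787*p^3 - 5.144*p^2 - 5.7648*p - 0.32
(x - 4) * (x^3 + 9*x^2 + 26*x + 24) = x^4 + 5*x^3 - 10*x^2 - 80*x - 96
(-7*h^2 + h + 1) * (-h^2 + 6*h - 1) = 7*h^4 - 43*h^3 + 12*h^2 + 5*h - 1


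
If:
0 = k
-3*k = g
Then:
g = 0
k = 0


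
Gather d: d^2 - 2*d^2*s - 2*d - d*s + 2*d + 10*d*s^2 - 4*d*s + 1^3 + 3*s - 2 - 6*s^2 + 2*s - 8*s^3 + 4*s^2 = d^2*(1 - 2*s) + d*(10*s^2 - 5*s) - 8*s^3 - 2*s^2 + 5*s - 1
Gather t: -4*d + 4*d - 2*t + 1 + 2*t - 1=0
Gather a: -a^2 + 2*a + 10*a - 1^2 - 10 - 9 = -a^2 + 12*a - 20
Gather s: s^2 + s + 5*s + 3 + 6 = s^2 + 6*s + 9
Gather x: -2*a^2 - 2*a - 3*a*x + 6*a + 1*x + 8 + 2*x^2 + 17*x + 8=-2*a^2 + 4*a + 2*x^2 + x*(18 - 3*a) + 16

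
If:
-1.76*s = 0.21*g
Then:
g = -8.38095238095238*s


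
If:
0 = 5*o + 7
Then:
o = -7/5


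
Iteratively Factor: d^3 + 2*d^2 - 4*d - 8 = (d + 2)*(d^2 - 4) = (d + 2)^2*(d - 2)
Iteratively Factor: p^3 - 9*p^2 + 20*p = (p - 4)*(p^2 - 5*p) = (p - 5)*(p - 4)*(p)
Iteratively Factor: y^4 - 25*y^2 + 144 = (y - 3)*(y^3 + 3*y^2 - 16*y - 48) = (y - 4)*(y - 3)*(y^2 + 7*y + 12) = (y - 4)*(y - 3)*(y + 3)*(y + 4)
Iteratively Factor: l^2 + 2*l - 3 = (l + 3)*(l - 1)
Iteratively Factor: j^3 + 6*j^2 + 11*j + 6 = (j + 3)*(j^2 + 3*j + 2) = (j + 2)*(j + 3)*(j + 1)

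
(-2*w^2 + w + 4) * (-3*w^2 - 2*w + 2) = 6*w^4 + w^3 - 18*w^2 - 6*w + 8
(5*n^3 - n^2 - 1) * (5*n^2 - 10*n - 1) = 25*n^5 - 55*n^4 + 5*n^3 - 4*n^2 + 10*n + 1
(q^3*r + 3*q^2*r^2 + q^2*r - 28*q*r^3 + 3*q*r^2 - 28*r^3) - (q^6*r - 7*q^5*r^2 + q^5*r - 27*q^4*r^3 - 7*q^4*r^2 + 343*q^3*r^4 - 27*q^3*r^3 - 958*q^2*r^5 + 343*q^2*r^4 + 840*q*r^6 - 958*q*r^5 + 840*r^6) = -q^6*r + 7*q^5*r^2 - q^5*r + 27*q^4*r^3 + 7*q^4*r^2 - 343*q^3*r^4 + 27*q^3*r^3 + q^3*r + 958*q^2*r^5 - 343*q^2*r^4 + 3*q^2*r^2 + q^2*r - 840*q*r^6 + 958*q*r^5 - 28*q*r^3 + 3*q*r^2 - 840*r^6 - 28*r^3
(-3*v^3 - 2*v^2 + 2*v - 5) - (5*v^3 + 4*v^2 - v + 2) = -8*v^3 - 6*v^2 + 3*v - 7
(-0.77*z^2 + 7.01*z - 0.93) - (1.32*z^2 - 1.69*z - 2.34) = -2.09*z^2 + 8.7*z + 1.41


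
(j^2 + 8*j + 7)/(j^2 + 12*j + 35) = (j + 1)/(j + 5)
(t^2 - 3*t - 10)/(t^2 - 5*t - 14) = (t - 5)/(t - 7)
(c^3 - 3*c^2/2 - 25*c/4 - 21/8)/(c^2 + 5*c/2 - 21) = (c^2 + 2*c + 3/4)/(c + 6)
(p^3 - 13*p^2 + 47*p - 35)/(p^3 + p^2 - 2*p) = (p^2 - 12*p + 35)/(p*(p + 2))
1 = 1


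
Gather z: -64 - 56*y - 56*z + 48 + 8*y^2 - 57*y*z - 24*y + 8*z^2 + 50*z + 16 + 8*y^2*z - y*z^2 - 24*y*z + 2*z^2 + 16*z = 8*y^2 - 80*y + z^2*(10 - y) + z*(8*y^2 - 81*y + 10)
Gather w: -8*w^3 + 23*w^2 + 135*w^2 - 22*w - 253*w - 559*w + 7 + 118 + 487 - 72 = -8*w^3 + 158*w^2 - 834*w + 540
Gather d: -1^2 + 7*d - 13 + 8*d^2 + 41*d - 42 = 8*d^2 + 48*d - 56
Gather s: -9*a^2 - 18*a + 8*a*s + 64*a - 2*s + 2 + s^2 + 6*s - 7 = -9*a^2 + 46*a + s^2 + s*(8*a + 4) - 5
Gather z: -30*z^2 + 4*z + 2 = -30*z^2 + 4*z + 2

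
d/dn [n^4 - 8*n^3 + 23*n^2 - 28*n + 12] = 4*n^3 - 24*n^2 + 46*n - 28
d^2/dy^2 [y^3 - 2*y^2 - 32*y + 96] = 6*y - 4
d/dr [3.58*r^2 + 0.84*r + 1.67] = 7.16*r + 0.84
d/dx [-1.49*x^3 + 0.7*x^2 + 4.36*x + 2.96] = -4.47*x^2 + 1.4*x + 4.36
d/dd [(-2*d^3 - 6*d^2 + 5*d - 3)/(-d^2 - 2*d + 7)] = (2*d^4 + 8*d^3 - 25*d^2 - 90*d + 29)/(d^4 + 4*d^3 - 10*d^2 - 28*d + 49)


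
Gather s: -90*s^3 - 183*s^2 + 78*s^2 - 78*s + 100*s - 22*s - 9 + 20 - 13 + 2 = -90*s^3 - 105*s^2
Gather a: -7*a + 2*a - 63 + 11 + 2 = -5*a - 50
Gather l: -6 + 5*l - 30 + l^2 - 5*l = l^2 - 36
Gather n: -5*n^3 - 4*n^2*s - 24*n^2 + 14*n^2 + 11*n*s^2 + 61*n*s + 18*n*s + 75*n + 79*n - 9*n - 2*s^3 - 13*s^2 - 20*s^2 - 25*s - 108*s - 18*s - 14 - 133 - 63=-5*n^3 + n^2*(-4*s - 10) + n*(11*s^2 + 79*s + 145) - 2*s^3 - 33*s^2 - 151*s - 210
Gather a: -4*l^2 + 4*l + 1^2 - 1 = -4*l^2 + 4*l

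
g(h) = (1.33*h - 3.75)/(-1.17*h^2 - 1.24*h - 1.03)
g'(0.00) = -5.67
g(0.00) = 3.64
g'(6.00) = -0.00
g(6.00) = -0.08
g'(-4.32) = 0.20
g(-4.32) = 0.54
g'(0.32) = -3.62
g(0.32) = 2.15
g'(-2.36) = 1.09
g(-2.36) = 1.49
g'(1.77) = -0.35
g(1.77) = 0.20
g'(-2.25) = 1.25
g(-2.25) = 1.62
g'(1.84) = -0.32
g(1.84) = 0.18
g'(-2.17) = 1.37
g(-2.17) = 1.72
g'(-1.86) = 2.04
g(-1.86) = 2.25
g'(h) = (1.33*h - 3.75)*(2.34*h + 1.24)/(-1.17*h^2 - 1.24*h - 1.03)^2 + 1.33/(-1.17*h^2 - 1.24*h - 1.03) = (1.5561*h^2 - 8.775*h - 6.0199)/(1.3689*h^4 + 2.9016*h^3 + 3.9478*h^2 + 2.5544*h + 1.0609)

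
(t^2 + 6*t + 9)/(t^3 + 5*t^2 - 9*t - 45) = (t + 3)/(t^2 + 2*t - 15)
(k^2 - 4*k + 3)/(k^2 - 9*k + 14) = (k^2 - 4*k + 3)/(k^2 - 9*k + 14)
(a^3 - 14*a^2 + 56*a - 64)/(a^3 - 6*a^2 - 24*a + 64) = (a - 4)/(a + 4)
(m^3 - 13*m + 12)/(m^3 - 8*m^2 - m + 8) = (m^2 + m - 12)/(m^2 - 7*m - 8)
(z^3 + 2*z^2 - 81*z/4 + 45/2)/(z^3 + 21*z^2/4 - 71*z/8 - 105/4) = 2*(2*z - 3)/(4*z + 7)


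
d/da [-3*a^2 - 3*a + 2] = -6*a - 3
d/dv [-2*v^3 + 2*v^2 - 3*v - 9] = -6*v^2 + 4*v - 3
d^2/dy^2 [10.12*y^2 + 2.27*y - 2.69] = 20.2400000000000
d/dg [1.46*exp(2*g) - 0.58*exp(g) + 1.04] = (2.92*exp(g) - 0.58)*exp(g)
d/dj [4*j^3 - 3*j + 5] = 12*j^2 - 3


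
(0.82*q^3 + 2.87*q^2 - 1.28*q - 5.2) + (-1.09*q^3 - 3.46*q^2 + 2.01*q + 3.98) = -0.27*q^3 - 0.59*q^2 + 0.73*q - 1.22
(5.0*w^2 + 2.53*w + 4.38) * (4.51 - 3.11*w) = -15.55*w^3 + 14.6817*w^2 - 2.2115*w + 19.7538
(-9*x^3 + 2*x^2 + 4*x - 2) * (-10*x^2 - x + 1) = 90*x^5 - 11*x^4 - 51*x^3 + 18*x^2 + 6*x - 2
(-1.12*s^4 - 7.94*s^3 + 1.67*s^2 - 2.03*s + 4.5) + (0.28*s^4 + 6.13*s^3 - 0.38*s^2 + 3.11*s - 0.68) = -0.84*s^4 - 1.81*s^3 + 1.29*s^2 + 1.08*s + 3.82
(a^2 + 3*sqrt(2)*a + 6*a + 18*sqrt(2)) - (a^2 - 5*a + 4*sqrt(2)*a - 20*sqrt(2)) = -sqrt(2)*a + 11*a + 38*sqrt(2)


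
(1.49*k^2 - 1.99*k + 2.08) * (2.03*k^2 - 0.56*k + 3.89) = 3.0247*k^4 - 4.8741*k^3 + 11.1329*k^2 - 8.9059*k + 8.0912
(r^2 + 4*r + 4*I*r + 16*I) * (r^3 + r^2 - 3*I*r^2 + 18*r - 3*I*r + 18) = r^5 + 5*r^4 + I*r^4 + 34*r^3 + 5*I*r^3 + 150*r^2 + 76*I*r^2 + 120*r + 360*I*r + 288*I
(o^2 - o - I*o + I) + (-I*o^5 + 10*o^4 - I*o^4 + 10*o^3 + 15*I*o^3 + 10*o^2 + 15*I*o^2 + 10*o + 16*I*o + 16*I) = -I*o^5 + 10*o^4 - I*o^4 + 10*o^3 + 15*I*o^3 + 11*o^2 + 15*I*o^2 + 9*o + 15*I*o + 17*I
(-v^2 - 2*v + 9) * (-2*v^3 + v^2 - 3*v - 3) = 2*v^5 + 3*v^4 - 17*v^3 + 18*v^2 - 21*v - 27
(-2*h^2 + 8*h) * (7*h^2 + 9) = -14*h^4 + 56*h^3 - 18*h^2 + 72*h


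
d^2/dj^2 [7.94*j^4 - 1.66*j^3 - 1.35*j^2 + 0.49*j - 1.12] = 95.28*j^2 - 9.96*j - 2.7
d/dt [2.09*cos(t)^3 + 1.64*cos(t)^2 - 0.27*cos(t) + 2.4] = (-6.27*cos(t)^2 - 3.28*cos(t) + 0.27)*sin(t)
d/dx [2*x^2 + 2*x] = 4*x + 2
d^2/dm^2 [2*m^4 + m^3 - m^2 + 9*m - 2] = 24*m^2 + 6*m - 2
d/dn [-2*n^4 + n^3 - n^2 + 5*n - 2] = -8*n^3 + 3*n^2 - 2*n + 5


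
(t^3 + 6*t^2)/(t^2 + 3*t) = t*(t + 6)/(t + 3)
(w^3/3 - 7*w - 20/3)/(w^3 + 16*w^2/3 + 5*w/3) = (w^3 - 21*w - 20)/(w*(3*w^2 + 16*w + 5))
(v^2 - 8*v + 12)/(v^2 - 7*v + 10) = (v - 6)/(v - 5)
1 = 1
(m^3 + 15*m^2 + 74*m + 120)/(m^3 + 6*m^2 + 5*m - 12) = (m^2 + 11*m + 30)/(m^2 + 2*m - 3)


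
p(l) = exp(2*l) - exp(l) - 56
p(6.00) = 162295.36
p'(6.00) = 325106.15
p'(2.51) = 290.52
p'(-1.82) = -0.11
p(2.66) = 134.09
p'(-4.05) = -0.02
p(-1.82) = -56.14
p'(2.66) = 394.47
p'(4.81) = 30003.37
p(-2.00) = -56.12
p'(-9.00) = 0.00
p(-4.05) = -56.02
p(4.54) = 8628.28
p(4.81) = 14884.32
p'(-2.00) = -0.10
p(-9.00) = -56.00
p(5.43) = 51767.93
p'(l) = 2*exp(2*l) - exp(l)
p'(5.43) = 103876.01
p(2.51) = 83.11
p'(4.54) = 17462.24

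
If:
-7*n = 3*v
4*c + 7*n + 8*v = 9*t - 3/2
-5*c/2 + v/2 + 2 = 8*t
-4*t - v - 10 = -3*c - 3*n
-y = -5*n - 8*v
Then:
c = 80/57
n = 1148/1349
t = -2531/8094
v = -8036/4047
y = -47068/4047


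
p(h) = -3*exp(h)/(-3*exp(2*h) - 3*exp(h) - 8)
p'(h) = -3*(6*exp(2*h) + 3*exp(h))*exp(h)/(-3*exp(2*h) - 3*exp(h) - 8)^2 - 3*exp(h)/(-3*exp(2*h) - 3*exp(h) - 8)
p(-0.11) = 0.21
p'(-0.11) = 0.09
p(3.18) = 0.04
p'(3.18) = -0.04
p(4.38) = 0.01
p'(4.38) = -0.01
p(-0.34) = 0.18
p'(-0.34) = 0.10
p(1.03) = 0.21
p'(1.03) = -0.08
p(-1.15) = 0.10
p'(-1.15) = 0.09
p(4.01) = 0.02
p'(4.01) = -0.02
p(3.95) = 0.02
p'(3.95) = -0.02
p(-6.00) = 0.00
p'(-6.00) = 0.00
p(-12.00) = 0.00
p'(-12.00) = 0.00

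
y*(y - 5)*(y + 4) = y^3 - y^2 - 20*y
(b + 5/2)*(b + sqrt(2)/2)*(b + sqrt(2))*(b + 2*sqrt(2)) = b^4 + 5*b^3/2 + 7*sqrt(2)*b^3/2 + 7*b^2 + 35*sqrt(2)*b^2/4 + 2*sqrt(2)*b + 35*b/2 + 5*sqrt(2)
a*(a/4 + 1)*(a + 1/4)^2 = a^4/4 + 9*a^3/8 + 33*a^2/64 + a/16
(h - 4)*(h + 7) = h^2 + 3*h - 28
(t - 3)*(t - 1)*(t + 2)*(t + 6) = t^4 + 4*t^3 - 17*t^2 - 24*t + 36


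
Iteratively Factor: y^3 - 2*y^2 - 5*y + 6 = (y - 3)*(y^2 + y - 2) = (y - 3)*(y + 2)*(y - 1)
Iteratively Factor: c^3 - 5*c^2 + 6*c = (c)*(c^2 - 5*c + 6) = c*(c - 2)*(c - 3)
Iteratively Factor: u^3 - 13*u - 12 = (u - 4)*(u^2 + 4*u + 3) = (u - 4)*(u + 1)*(u + 3)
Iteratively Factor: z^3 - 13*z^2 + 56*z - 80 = (z - 5)*(z^2 - 8*z + 16) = (z - 5)*(z - 4)*(z - 4)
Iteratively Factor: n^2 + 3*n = (n + 3)*(n)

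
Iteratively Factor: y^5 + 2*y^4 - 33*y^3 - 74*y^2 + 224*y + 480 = (y + 2)*(y^4 - 33*y^2 - 8*y + 240) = (y - 5)*(y + 2)*(y^3 + 5*y^2 - 8*y - 48) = (y - 5)*(y - 3)*(y + 2)*(y^2 + 8*y + 16) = (y - 5)*(y - 3)*(y + 2)*(y + 4)*(y + 4)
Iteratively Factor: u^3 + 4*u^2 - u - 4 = (u + 1)*(u^2 + 3*u - 4) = (u - 1)*(u + 1)*(u + 4)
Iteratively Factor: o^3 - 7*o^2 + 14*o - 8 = (o - 2)*(o^2 - 5*o + 4) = (o - 4)*(o - 2)*(o - 1)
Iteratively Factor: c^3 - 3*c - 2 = (c - 2)*(c^2 + 2*c + 1) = (c - 2)*(c + 1)*(c + 1)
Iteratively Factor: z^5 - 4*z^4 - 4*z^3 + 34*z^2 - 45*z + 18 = (z - 1)*(z^4 - 3*z^3 - 7*z^2 + 27*z - 18) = (z - 3)*(z - 1)*(z^3 - 7*z + 6) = (z - 3)*(z - 2)*(z - 1)*(z^2 + 2*z - 3) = (z - 3)*(z - 2)*(z - 1)^2*(z + 3)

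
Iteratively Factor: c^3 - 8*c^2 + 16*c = (c)*(c^2 - 8*c + 16) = c*(c - 4)*(c - 4)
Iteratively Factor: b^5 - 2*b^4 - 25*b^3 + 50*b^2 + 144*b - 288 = (b + 3)*(b^4 - 5*b^3 - 10*b^2 + 80*b - 96) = (b - 4)*(b + 3)*(b^3 - b^2 - 14*b + 24) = (b - 4)*(b - 3)*(b + 3)*(b^2 + 2*b - 8) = (b - 4)*(b - 3)*(b + 3)*(b + 4)*(b - 2)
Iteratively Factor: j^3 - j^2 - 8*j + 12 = (j - 2)*(j^2 + j - 6) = (j - 2)*(j + 3)*(j - 2)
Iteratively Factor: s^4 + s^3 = (s + 1)*(s^3) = s*(s + 1)*(s^2) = s^2*(s + 1)*(s)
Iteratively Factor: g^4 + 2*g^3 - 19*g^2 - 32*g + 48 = (g + 3)*(g^3 - g^2 - 16*g + 16) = (g + 3)*(g + 4)*(g^2 - 5*g + 4) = (g - 4)*(g + 3)*(g + 4)*(g - 1)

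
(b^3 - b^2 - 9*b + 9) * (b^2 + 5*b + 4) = b^5 + 4*b^4 - 10*b^3 - 40*b^2 + 9*b + 36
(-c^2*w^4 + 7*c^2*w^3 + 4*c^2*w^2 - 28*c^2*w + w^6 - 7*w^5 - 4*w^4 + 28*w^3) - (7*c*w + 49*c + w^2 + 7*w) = -c^2*w^4 + 7*c^2*w^3 + 4*c^2*w^2 - 28*c^2*w - 7*c*w - 49*c + w^6 - 7*w^5 - 4*w^4 + 28*w^3 - w^2 - 7*w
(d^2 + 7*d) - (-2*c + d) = 2*c + d^2 + 6*d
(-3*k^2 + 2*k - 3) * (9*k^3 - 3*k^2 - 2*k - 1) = -27*k^5 + 27*k^4 - 27*k^3 + 8*k^2 + 4*k + 3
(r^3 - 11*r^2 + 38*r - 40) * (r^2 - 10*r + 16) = r^5 - 21*r^4 + 164*r^3 - 596*r^2 + 1008*r - 640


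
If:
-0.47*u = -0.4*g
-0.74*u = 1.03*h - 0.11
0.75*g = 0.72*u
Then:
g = 0.00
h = 0.11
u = 0.00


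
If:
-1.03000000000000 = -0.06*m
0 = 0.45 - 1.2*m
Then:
No Solution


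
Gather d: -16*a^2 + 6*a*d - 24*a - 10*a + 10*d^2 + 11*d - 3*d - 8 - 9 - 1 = -16*a^2 - 34*a + 10*d^2 + d*(6*a + 8) - 18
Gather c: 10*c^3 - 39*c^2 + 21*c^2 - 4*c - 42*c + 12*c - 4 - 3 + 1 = 10*c^3 - 18*c^2 - 34*c - 6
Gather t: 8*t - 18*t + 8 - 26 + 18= -10*t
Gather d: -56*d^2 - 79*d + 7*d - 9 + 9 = -56*d^2 - 72*d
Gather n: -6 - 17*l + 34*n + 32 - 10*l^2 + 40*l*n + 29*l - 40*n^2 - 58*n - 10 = -10*l^2 + 12*l - 40*n^2 + n*(40*l - 24) + 16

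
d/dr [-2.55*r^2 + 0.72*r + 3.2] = 0.72 - 5.1*r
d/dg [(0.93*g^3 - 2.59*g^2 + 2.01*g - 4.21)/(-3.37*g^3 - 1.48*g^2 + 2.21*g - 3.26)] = (-10.1047*g^4 + 17.658*g^3 - 54.4076*g^2 + 4.4252*g + 2.7515)/(11.3569*g^6 + 9.9752*g^5 - 12.705*g^4 + 15.4308*g^3 + 14.5337*g^2 - 14.4092*g + 10.6276)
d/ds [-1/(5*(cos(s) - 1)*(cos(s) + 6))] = -(2*cos(s) + 5)*sin(s)/(5*(cos(s) - 1)^2*(cos(s) + 6)^2)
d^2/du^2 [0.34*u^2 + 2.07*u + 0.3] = 0.680000000000000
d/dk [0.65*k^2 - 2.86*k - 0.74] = 1.3*k - 2.86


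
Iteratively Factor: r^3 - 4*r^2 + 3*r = (r - 3)*(r^2 - r) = (r - 3)*(r - 1)*(r)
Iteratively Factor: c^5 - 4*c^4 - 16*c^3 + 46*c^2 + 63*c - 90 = (c - 1)*(c^4 - 3*c^3 - 19*c^2 + 27*c + 90) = (c - 1)*(c + 2)*(c^3 - 5*c^2 - 9*c + 45) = (c - 3)*(c - 1)*(c + 2)*(c^2 - 2*c - 15) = (c - 3)*(c - 1)*(c + 2)*(c + 3)*(c - 5)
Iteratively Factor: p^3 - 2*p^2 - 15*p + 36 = (p - 3)*(p^2 + p - 12) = (p - 3)*(p + 4)*(p - 3)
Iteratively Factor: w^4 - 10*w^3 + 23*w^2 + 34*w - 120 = (w - 3)*(w^3 - 7*w^2 + 2*w + 40) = (w - 4)*(w - 3)*(w^2 - 3*w - 10) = (w - 5)*(w - 4)*(w - 3)*(w + 2)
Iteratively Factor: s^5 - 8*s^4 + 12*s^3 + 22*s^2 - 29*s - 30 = (s - 5)*(s^4 - 3*s^3 - 3*s^2 + 7*s + 6) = (s - 5)*(s + 1)*(s^3 - 4*s^2 + s + 6) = (s - 5)*(s - 2)*(s + 1)*(s^2 - 2*s - 3) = (s - 5)*(s - 2)*(s + 1)^2*(s - 3)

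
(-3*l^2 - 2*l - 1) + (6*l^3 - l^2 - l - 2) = 6*l^3 - 4*l^2 - 3*l - 3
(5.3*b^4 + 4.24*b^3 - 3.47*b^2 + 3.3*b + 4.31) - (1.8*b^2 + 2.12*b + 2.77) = 5.3*b^4 + 4.24*b^3 - 5.27*b^2 + 1.18*b + 1.54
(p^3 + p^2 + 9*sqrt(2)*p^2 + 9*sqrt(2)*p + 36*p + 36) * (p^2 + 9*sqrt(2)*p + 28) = p^5 + p^4 + 18*sqrt(2)*p^4 + 18*sqrt(2)*p^3 + 226*p^3 + 226*p^2 + 576*sqrt(2)*p^2 + 576*sqrt(2)*p + 1008*p + 1008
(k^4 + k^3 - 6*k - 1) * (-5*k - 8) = -5*k^5 - 13*k^4 - 8*k^3 + 30*k^2 + 53*k + 8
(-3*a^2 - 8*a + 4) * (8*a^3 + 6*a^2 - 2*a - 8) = -24*a^5 - 82*a^4 - 10*a^3 + 64*a^2 + 56*a - 32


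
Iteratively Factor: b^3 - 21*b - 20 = (b + 4)*(b^2 - 4*b - 5) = (b + 1)*(b + 4)*(b - 5)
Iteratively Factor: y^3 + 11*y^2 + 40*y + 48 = (y + 3)*(y^2 + 8*y + 16) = (y + 3)*(y + 4)*(y + 4)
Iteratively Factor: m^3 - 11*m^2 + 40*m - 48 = (m - 3)*(m^2 - 8*m + 16) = (m - 4)*(m - 3)*(m - 4)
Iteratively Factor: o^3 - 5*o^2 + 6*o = (o - 3)*(o^2 - 2*o) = (o - 3)*(o - 2)*(o)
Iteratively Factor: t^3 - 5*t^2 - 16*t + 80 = (t - 4)*(t^2 - t - 20) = (t - 4)*(t + 4)*(t - 5)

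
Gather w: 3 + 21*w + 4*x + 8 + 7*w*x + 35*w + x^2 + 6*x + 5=w*(7*x + 56) + x^2 + 10*x + 16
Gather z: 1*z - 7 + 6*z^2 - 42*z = 6*z^2 - 41*z - 7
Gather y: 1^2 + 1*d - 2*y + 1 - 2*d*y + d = 2*d + y*(-2*d - 2) + 2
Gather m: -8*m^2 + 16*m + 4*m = -8*m^2 + 20*m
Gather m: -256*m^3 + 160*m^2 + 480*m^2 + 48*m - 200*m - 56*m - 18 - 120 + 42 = -256*m^3 + 640*m^2 - 208*m - 96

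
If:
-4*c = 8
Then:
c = -2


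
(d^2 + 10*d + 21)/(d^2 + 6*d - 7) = (d + 3)/(d - 1)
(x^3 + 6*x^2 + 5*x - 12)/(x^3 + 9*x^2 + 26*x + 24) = (x - 1)/(x + 2)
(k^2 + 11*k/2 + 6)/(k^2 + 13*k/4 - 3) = 2*(2*k + 3)/(4*k - 3)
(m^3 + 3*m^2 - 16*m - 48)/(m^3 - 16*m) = (m + 3)/m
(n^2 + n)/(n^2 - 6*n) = (n + 1)/(n - 6)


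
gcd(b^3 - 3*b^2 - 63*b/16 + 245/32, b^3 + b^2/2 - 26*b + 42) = b - 7/2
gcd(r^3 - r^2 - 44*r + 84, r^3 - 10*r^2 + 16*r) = r - 2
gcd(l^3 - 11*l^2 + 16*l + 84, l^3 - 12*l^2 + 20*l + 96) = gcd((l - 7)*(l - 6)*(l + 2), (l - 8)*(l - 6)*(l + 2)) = l^2 - 4*l - 12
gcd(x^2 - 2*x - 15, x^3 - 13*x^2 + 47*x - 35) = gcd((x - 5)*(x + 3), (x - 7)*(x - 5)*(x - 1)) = x - 5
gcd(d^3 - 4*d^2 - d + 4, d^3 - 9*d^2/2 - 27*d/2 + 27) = 1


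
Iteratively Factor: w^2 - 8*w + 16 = (w - 4)*(w - 4)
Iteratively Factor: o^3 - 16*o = (o + 4)*(o^2 - 4*o) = (o - 4)*(o + 4)*(o)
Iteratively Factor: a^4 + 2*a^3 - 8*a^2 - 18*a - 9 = (a + 1)*(a^3 + a^2 - 9*a - 9) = (a - 3)*(a + 1)*(a^2 + 4*a + 3) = (a - 3)*(a + 1)*(a + 3)*(a + 1)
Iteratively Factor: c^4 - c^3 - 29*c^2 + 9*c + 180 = (c - 3)*(c^3 + 2*c^2 - 23*c - 60) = (c - 3)*(c + 4)*(c^2 - 2*c - 15) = (c - 5)*(c - 3)*(c + 4)*(c + 3)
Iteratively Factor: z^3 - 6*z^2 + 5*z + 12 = (z - 3)*(z^2 - 3*z - 4) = (z - 3)*(z + 1)*(z - 4)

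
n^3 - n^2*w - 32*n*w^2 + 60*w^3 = (n - 5*w)*(n - 2*w)*(n + 6*w)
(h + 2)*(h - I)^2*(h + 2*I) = h^4 + 2*h^3 + 3*h^2 + 6*h - 2*I*h - 4*I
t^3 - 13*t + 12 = (t - 3)*(t - 1)*(t + 4)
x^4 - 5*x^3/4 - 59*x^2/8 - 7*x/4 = x*(x - 7/2)*(x + 1/4)*(x + 2)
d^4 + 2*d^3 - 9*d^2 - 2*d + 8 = (d - 2)*(d - 1)*(d + 1)*(d + 4)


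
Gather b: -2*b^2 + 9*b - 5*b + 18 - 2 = -2*b^2 + 4*b + 16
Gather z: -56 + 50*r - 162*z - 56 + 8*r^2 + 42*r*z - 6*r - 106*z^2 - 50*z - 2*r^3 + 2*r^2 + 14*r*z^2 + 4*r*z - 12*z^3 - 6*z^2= -2*r^3 + 10*r^2 + 44*r - 12*z^3 + z^2*(14*r - 112) + z*(46*r - 212) - 112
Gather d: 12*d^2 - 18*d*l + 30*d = 12*d^2 + d*(30 - 18*l)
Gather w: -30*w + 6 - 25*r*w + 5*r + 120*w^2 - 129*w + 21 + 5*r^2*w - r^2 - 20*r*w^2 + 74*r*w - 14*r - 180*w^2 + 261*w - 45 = -r^2 - 9*r + w^2*(-20*r - 60) + w*(5*r^2 + 49*r + 102) - 18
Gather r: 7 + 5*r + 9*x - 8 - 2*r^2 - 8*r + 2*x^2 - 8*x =-2*r^2 - 3*r + 2*x^2 + x - 1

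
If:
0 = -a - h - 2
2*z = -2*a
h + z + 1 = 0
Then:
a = -1/2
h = -3/2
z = 1/2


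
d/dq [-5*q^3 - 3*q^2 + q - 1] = -15*q^2 - 6*q + 1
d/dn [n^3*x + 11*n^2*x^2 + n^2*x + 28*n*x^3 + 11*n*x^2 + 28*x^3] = x*(3*n^2 + 22*n*x + 2*n + 28*x^2 + 11*x)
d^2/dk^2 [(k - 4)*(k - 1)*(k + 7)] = 6*k + 4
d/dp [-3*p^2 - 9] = -6*p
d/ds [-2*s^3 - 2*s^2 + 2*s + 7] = -6*s^2 - 4*s + 2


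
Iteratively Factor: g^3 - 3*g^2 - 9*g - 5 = (g + 1)*(g^2 - 4*g - 5) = (g + 1)^2*(g - 5)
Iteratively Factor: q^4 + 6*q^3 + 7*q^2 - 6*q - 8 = (q - 1)*(q^3 + 7*q^2 + 14*q + 8) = (q - 1)*(q + 2)*(q^2 + 5*q + 4) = (q - 1)*(q + 2)*(q + 4)*(q + 1)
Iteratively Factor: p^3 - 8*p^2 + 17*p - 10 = (p - 5)*(p^2 - 3*p + 2) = (p - 5)*(p - 1)*(p - 2)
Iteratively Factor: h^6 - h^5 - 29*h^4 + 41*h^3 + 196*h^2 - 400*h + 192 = (h + 4)*(h^5 - 5*h^4 - 9*h^3 + 77*h^2 - 112*h + 48) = (h + 4)^2*(h^4 - 9*h^3 + 27*h^2 - 31*h + 12) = (h - 1)*(h + 4)^2*(h^3 - 8*h^2 + 19*h - 12) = (h - 3)*(h - 1)*(h + 4)^2*(h^2 - 5*h + 4) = (h - 3)*(h - 1)^2*(h + 4)^2*(h - 4)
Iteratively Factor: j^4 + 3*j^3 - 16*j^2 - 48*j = (j - 4)*(j^3 + 7*j^2 + 12*j) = (j - 4)*(j + 3)*(j^2 + 4*j) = j*(j - 4)*(j + 3)*(j + 4)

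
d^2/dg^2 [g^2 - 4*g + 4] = 2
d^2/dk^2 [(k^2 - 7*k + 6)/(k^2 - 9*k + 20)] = 4*(k^3 - 21*k^2 + 129*k - 247)/(k^6 - 27*k^5 + 303*k^4 - 1809*k^3 + 6060*k^2 - 10800*k + 8000)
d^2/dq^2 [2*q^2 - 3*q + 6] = 4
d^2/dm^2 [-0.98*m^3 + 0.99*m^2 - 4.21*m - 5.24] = 1.98 - 5.88*m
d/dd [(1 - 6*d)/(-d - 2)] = 13/(d + 2)^2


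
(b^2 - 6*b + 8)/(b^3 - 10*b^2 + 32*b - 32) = 1/(b - 4)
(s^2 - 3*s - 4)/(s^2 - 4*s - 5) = (s - 4)/(s - 5)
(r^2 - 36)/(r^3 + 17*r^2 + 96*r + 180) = (r - 6)/(r^2 + 11*r + 30)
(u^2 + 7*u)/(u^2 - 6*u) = (u + 7)/(u - 6)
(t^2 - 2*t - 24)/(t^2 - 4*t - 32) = (t - 6)/(t - 8)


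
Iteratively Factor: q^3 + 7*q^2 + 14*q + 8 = (q + 4)*(q^2 + 3*q + 2) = (q + 2)*(q + 4)*(q + 1)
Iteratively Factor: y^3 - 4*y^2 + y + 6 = (y - 3)*(y^2 - y - 2) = (y - 3)*(y + 1)*(y - 2)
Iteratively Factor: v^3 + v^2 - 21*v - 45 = (v + 3)*(v^2 - 2*v - 15) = (v + 3)^2*(v - 5)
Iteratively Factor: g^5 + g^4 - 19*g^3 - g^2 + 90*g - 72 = (g - 1)*(g^4 + 2*g^3 - 17*g^2 - 18*g + 72) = (g - 3)*(g - 1)*(g^3 + 5*g^2 - 2*g - 24) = (g - 3)*(g - 2)*(g - 1)*(g^2 + 7*g + 12) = (g - 3)*(g - 2)*(g - 1)*(g + 4)*(g + 3)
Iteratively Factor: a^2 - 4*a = (a)*(a - 4)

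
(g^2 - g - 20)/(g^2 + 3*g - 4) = (g - 5)/(g - 1)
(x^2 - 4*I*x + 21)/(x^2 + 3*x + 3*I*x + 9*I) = (x - 7*I)/(x + 3)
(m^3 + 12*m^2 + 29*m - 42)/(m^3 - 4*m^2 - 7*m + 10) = (m^2 + 13*m + 42)/(m^2 - 3*m - 10)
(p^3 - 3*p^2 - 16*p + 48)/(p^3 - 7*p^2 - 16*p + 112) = (p - 3)/(p - 7)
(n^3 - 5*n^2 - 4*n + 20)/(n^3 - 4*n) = (n - 5)/n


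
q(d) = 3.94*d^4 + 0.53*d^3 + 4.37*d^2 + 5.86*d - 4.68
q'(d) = 15.76*d^3 + 1.59*d^2 + 8.74*d + 5.86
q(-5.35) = 3235.73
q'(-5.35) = -2408.72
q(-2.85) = 261.79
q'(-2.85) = -370.96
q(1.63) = 46.59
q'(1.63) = 92.58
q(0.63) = 1.50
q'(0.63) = 15.94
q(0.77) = 4.05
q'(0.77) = 20.73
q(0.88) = 6.58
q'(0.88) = 25.52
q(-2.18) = 86.81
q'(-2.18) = -168.91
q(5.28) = 3288.29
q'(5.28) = 2416.17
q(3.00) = 385.68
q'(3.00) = 471.91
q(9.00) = 26638.74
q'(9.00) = 11702.35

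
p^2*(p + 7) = p^3 + 7*p^2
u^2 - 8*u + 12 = (u - 6)*(u - 2)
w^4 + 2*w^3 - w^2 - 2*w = w*(w - 1)*(w + 1)*(w + 2)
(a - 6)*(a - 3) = a^2 - 9*a + 18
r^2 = r^2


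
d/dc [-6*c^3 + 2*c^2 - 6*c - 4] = -18*c^2 + 4*c - 6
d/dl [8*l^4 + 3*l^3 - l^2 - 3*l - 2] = 32*l^3 + 9*l^2 - 2*l - 3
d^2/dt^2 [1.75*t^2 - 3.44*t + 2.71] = 3.50000000000000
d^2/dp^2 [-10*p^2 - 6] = -20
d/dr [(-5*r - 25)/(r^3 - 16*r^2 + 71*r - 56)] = 5*(2*r^3 - r^2 - 160*r + 411)/(r^6 - 32*r^5 + 398*r^4 - 2384*r^3 + 6833*r^2 - 7952*r + 3136)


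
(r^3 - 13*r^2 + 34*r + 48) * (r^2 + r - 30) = r^5 - 12*r^4 - 9*r^3 + 472*r^2 - 972*r - 1440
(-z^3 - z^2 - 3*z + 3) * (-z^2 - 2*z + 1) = z^5 + 3*z^4 + 4*z^3 + 2*z^2 - 9*z + 3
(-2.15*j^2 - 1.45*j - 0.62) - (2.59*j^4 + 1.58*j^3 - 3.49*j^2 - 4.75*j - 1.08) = -2.59*j^4 - 1.58*j^3 + 1.34*j^2 + 3.3*j + 0.46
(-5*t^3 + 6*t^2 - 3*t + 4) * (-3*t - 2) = 15*t^4 - 8*t^3 - 3*t^2 - 6*t - 8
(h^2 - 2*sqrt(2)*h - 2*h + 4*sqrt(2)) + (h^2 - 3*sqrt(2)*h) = 2*h^2 - 5*sqrt(2)*h - 2*h + 4*sqrt(2)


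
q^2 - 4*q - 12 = (q - 6)*(q + 2)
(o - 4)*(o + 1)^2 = o^3 - 2*o^2 - 7*o - 4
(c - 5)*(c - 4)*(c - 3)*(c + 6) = c^4 - 6*c^3 - 25*c^2 + 222*c - 360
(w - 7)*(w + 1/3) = w^2 - 20*w/3 - 7/3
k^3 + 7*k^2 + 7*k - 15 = (k - 1)*(k + 3)*(k + 5)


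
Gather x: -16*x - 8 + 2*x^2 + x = 2*x^2 - 15*x - 8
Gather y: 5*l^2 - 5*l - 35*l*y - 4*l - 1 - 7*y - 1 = 5*l^2 - 9*l + y*(-35*l - 7) - 2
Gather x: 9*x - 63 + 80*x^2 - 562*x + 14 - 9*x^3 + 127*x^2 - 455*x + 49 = -9*x^3 + 207*x^2 - 1008*x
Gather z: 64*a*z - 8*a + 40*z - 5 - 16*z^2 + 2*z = -8*a - 16*z^2 + z*(64*a + 42) - 5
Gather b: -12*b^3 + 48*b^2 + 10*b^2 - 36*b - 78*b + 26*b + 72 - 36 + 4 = -12*b^3 + 58*b^2 - 88*b + 40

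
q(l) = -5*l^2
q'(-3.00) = 30.00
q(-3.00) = -45.00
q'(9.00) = -90.00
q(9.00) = -405.00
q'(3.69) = -36.90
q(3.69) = -68.08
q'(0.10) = -1.00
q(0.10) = -0.05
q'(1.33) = -13.30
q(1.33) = -8.84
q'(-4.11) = 41.10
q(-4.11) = -84.46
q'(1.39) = -13.90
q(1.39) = -9.66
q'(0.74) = -7.40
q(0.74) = -2.74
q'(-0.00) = 0.00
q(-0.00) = 0.00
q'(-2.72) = 27.20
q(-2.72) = -36.99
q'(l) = -10*l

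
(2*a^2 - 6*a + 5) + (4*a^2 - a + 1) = 6*a^2 - 7*a + 6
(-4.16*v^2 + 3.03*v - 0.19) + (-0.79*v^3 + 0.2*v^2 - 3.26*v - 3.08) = -0.79*v^3 - 3.96*v^2 - 0.23*v - 3.27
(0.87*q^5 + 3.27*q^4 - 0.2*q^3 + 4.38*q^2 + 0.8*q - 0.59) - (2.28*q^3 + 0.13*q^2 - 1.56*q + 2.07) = 0.87*q^5 + 3.27*q^4 - 2.48*q^3 + 4.25*q^2 + 2.36*q - 2.66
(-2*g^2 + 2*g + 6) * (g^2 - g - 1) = -2*g^4 + 4*g^3 + 6*g^2 - 8*g - 6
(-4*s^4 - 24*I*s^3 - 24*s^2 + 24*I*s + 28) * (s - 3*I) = -4*s^5 - 12*I*s^4 - 96*s^3 + 96*I*s^2 + 100*s - 84*I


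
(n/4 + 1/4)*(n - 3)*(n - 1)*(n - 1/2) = n^4/4 - 7*n^3/8 + n^2/8 + 7*n/8 - 3/8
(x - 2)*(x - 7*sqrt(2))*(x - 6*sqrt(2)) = x^3 - 13*sqrt(2)*x^2 - 2*x^2 + 26*sqrt(2)*x + 84*x - 168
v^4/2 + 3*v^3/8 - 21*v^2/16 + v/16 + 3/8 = (v/2 + 1)*(v - 1)*(v - 3/4)*(v + 1/2)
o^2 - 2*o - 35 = (o - 7)*(o + 5)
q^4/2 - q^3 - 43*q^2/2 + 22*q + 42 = (q/2 + 1/2)*(q - 7)*(q - 2)*(q + 6)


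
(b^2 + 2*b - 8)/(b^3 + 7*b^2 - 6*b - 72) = (b - 2)/(b^2 + 3*b - 18)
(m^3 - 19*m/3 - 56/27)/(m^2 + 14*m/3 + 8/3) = (27*m^3 - 171*m - 56)/(9*(3*m^2 + 14*m + 8))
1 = 1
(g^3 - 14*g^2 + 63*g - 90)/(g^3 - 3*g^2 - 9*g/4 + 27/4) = 4*(g^2 - 11*g + 30)/(4*g^2 - 9)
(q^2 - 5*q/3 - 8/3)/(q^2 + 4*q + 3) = (q - 8/3)/(q + 3)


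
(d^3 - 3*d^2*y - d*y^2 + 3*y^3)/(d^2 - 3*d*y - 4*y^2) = (-d^2 + 4*d*y - 3*y^2)/(-d + 4*y)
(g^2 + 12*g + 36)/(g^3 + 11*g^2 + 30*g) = (g + 6)/(g*(g + 5))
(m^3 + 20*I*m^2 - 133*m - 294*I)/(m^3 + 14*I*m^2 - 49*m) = (m + 6*I)/m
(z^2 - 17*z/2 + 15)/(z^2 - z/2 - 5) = (z - 6)/(z + 2)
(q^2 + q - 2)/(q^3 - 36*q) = (q^2 + q - 2)/(q*(q^2 - 36))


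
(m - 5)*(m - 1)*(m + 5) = m^3 - m^2 - 25*m + 25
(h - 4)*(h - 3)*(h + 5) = h^3 - 2*h^2 - 23*h + 60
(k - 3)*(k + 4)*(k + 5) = k^3 + 6*k^2 - 7*k - 60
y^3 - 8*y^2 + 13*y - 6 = (y - 6)*(y - 1)^2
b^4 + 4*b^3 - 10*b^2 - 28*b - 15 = (b - 3)*(b + 1)^2*(b + 5)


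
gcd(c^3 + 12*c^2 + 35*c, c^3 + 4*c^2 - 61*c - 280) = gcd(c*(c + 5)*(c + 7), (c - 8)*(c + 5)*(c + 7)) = c^2 + 12*c + 35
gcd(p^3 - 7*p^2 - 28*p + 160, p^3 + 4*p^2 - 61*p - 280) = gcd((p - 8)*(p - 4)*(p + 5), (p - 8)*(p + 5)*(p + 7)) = p^2 - 3*p - 40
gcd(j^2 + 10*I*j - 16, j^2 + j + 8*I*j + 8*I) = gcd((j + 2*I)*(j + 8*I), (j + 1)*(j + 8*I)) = j + 8*I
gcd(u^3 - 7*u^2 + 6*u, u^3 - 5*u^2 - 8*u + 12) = u^2 - 7*u + 6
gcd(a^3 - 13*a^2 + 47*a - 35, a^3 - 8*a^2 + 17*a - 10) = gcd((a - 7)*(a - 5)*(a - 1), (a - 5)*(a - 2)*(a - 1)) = a^2 - 6*a + 5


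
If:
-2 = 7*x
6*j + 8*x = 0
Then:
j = 8/21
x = -2/7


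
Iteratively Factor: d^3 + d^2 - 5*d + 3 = (d - 1)*(d^2 + 2*d - 3) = (d - 1)^2*(d + 3)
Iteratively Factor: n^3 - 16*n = (n)*(n^2 - 16) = n*(n - 4)*(n + 4)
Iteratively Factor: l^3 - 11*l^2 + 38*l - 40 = (l - 5)*(l^2 - 6*l + 8) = (l - 5)*(l - 2)*(l - 4)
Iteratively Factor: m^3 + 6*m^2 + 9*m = (m)*(m^2 + 6*m + 9) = m*(m + 3)*(m + 3)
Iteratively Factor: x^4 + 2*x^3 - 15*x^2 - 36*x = (x - 4)*(x^3 + 6*x^2 + 9*x) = x*(x - 4)*(x^2 + 6*x + 9) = x*(x - 4)*(x + 3)*(x + 3)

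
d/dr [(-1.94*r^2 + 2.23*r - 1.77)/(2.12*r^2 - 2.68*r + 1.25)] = (0.471600000000002*r^2 + 2.6548*r - 1.9561)/(4.4944*r^4 - 11.3632*r^3 + 12.4824*r^2 - 6.7*r + 1.5625)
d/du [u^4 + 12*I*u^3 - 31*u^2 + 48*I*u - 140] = 4*u^3 + 36*I*u^2 - 62*u + 48*I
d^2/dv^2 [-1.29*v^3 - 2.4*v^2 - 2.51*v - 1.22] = -7.74*v - 4.8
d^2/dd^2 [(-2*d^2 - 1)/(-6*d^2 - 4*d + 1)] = 48*(-2*d^3 + 6*d^2 + 3*d + 1)/(216*d^6 + 432*d^5 + 180*d^4 - 80*d^3 - 30*d^2 + 12*d - 1)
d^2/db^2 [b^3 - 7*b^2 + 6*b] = 6*b - 14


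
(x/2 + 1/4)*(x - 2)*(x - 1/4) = x^3/2 - 7*x^2/8 - 5*x/16 + 1/8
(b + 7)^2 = b^2 + 14*b + 49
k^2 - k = k*(k - 1)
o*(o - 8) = o^2 - 8*o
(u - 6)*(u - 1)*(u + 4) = u^3 - 3*u^2 - 22*u + 24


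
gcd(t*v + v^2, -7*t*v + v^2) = v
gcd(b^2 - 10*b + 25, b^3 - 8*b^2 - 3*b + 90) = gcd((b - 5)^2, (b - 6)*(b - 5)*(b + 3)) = b - 5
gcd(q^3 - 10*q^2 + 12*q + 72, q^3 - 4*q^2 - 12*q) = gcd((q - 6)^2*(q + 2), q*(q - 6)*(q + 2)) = q^2 - 4*q - 12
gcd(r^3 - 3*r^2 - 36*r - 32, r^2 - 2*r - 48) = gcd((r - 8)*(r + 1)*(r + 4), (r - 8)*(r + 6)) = r - 8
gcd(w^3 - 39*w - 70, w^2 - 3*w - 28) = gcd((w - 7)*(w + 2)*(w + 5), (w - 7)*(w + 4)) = w - 7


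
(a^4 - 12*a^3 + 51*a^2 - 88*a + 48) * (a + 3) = a^5 - 9*a^4 + 15*a^3 + 65*a^2 - 216*a + 144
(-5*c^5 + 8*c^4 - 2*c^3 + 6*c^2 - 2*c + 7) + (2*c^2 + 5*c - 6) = -5*c^5 + 8*c^4 - 2*c^3 + 8*c^2 + 3*c + 1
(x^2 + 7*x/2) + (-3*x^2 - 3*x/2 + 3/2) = -2*x^2 + 2*x + 3/2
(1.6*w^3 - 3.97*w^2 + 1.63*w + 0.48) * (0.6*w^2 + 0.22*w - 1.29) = 0.96*w^5 - 2.03*w^4 - 1.9594*w^3 + 5.7679*w^2 - 1.9971*w - 0.6192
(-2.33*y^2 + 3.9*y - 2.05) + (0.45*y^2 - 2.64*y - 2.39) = -1.88*y^2 + 1.26*y - 4.44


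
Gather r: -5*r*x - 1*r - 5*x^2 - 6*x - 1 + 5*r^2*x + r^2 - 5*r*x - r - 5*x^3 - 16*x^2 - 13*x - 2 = r^2*(5*x + 1) + r*(-10*x - 2) - 5*x^3 - 21*x^2 - 19*x - 3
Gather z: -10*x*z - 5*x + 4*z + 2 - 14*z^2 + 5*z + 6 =-5*x - 14*z^2 + z*(9 - 10*x) + 8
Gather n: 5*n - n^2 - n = -n^2 + 4*n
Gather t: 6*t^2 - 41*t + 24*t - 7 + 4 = 6*t^2 - 17*t - 3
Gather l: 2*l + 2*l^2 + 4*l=2*l^2 + 6*l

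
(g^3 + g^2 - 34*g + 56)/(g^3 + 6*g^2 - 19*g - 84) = (g - 2)/(g + 3)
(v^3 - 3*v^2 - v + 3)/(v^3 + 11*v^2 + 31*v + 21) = (v^2 - 4*v + 3)/(v^2 + 10*v + 21)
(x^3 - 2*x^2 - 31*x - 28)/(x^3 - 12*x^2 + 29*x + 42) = (x + 4)/(x - 6)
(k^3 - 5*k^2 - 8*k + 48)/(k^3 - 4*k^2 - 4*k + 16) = (k^2 - k - 12)/(k^2 - 4)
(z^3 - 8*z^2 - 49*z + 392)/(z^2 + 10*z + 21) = (z^2 - 15*z + 56)/(z + 3)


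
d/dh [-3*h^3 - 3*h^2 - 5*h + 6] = -9*h^2 - 6*h - 5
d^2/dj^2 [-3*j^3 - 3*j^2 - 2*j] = -18*j - 6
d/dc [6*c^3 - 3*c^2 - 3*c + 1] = 18*c^2 - 6*c - 3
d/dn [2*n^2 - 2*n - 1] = 4*n - 2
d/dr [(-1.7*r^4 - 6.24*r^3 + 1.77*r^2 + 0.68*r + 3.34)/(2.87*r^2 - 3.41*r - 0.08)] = (-9.758*r^5 - 0.517799999999994*r^4 + 43.1008*r^3 - 6.4897*r^2 - 19.4548*r + 11.335)/(8.2369*r^4 - 19.5734*r^3 + 11.1689*r^2 + 0.5456*r + 0.0064)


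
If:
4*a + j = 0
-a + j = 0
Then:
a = 0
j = 0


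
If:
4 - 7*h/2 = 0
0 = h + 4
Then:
No Solution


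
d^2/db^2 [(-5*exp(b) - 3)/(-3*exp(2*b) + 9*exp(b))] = (5*exp(3*b) + 27*exp(2*b) - 27*exp(b) + 27)*exp(-b)/(3*(exp(3*b) - 9*exp(2*b) + 27*exp(b) - 27))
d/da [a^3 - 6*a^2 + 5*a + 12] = 3*a^2 - 12*a + 5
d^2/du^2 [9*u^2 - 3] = 18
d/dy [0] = 0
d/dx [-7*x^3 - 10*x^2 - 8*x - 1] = -21*x^2 - 20*x - 8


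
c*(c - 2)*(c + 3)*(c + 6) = c^4 + 7*c^3 - 36*c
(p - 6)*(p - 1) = p^2 - 7*p + 6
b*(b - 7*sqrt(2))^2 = b^3 - 14*sqrt(2)*b^2 + 98*b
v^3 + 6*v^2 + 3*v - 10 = (v - 1)*(v + 2)*(v + 5)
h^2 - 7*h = h*(h - 7)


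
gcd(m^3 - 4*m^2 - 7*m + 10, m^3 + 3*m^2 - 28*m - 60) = m^2 - 3*m - 10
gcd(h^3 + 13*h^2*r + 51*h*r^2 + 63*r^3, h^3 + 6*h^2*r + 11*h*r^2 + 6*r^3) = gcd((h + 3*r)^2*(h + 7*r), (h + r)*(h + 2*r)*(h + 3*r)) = h + 3*r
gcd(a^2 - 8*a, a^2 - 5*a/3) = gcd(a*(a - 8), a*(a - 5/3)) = a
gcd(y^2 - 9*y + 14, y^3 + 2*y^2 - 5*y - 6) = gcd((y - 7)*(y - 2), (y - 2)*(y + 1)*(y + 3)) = y - 2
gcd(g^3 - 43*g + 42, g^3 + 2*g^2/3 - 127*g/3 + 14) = g^2 + g - 42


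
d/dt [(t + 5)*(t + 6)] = 2*t + 11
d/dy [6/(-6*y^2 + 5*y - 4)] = 6*(12*y - 5)/(6*y^2 - 5*y + 4)^2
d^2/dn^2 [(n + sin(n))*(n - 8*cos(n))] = -n*sin(n) + 8*n*cos(n) + 16*sin(n) + 16*sin(2*n) + 2*cos(n) + 2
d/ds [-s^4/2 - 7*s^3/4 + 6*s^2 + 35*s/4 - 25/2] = -2*s^3 - 21*s^2/4 + 12*s + 35/4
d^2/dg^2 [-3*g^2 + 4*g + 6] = -6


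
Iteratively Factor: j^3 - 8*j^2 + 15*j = (j)*(j^2 - 8*j + 15) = j*(j - 5)*(j - 3)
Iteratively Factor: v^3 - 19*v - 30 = (v + 3)*(v^2 - 3*v - 10) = (v + 2)*(v + 3)*(v - 5)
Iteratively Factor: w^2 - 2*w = (w - 2)*(w)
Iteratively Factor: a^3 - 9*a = (a)*(a^2 - 9) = a*(a - 3)*(a + 3)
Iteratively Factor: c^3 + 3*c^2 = (c)*(c^2 + 3*c) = c^2*(c + 3)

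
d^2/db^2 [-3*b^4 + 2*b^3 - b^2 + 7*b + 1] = -36*b^2 + 12*b - 2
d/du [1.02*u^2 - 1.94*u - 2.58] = 2.04*u - 1.94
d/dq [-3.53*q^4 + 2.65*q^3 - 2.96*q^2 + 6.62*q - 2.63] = -14.12*q^3 + 7.95*q^2 - 5.92*q + 6.62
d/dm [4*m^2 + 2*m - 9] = 8*m + 2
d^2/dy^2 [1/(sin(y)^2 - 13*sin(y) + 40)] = (-4*sin(y)^4 + 39*sin(y)^3 - 3*sin(y)^2 - 598*sin(y) + 258)/(sin(y)^2 - 13*sin(y) + 40)^3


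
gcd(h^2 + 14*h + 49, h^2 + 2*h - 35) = h + 7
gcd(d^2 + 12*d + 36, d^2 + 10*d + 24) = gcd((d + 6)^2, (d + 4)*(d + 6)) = d + 6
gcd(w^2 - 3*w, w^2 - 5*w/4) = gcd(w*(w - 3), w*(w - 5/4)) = w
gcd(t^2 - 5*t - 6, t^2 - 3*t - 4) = t + 1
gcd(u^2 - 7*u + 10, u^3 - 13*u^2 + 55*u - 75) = u - 5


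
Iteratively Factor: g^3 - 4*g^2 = (g)*(g^2 - 4*g) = g^2*(g - 4)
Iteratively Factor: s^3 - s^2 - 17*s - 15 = (s + 3)*(s^2 - 4*s - 5) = (s - 5)*(s + 3)*(s + 1)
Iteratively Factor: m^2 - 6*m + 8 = (m - 2)*(m - 4)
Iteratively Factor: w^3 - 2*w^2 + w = (w - 1)*(w^2 - w) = w*(w - 1)*(w - 1)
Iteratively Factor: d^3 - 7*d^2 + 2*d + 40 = (d - 5)*(d^2 - 2*d - 8) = (d - 5)*(d - 4)*(d + 2)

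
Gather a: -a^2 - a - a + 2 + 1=-a^2 - 2*a + 3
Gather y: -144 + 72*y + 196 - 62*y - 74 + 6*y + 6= 16*y - 16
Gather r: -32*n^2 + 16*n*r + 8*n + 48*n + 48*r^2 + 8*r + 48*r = -32*n^2 + 56*n + 48*r^2 + r*(16*n + 56)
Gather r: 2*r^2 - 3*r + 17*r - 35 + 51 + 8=2*r^2 + 14*r + 24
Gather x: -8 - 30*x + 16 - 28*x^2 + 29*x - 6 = -28*x^2 - x + 2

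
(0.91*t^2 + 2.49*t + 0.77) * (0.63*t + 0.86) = 0.5733*t^3 + 2.3513*t^2 + 2.6265*t + 0.6622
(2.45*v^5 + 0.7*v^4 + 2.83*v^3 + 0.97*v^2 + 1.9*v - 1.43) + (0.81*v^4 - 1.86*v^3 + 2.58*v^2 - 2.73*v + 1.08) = 2.45*v^5 + 1.51*v^4 + 0.97*v^3 + 3.55*v^2 - 0.83*v - 0.35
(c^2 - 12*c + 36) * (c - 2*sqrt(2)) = c^3 - 12*c^2 - 2*sqrt(2)*c^2 + 24*sqrt(2)*c + 36*c - 72*sqrt(2)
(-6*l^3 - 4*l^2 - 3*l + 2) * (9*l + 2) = -54*l^4 - 48*l^3 - 35*l^2 + 12*l + 4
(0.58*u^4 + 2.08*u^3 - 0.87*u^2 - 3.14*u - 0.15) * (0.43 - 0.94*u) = -0.5452*u^5 - 1.7058*u^4 + 1.7122*u^3 + 2.5775*u^2 - 1.2092*u - 0.0645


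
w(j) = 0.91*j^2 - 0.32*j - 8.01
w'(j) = 1.82*j - 0.32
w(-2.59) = -1.08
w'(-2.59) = -5.03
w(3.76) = 3.65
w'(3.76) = 6.52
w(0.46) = -7.96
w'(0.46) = 0.52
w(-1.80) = -4.49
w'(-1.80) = -3.60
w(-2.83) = 0.18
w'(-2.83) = -5.47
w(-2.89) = 0.52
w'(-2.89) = -5.58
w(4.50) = 8.98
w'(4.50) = 7.87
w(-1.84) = -4.34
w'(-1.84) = -3.67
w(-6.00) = 26.67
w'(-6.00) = -11.24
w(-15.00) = 201.54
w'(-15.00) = -27.62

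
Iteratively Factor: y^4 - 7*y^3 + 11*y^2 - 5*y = (y - 5)*(y^3 - 2*y^2 + y) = y*(y - 5)*(y^2 - 2*y + 1) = y*(y - 5)*(y - 1)*(y - 1)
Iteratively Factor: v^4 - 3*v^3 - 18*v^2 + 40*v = (v - 2)*(v^3 - v^2 - 20*v) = (v - 5)*(v - 2)*(v^2 + 4*v) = (v - 5)*(v - 2)*(v + 4)*(v)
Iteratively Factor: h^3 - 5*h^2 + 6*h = (h - 3)*(h^2 - 2*h) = h*(h - 3)*(h - 2)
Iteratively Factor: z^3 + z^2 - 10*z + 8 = (z - 1)*(z^2 + 2*z - 8) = (z - 2)*(z - 1)*(z + 4)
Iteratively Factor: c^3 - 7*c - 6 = (c - 3)*(c^2 + 3*c + 2) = (c - 3)*(c + 2)*(c + 1)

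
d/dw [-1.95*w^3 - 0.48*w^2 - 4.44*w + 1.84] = -5.85*w^2 - 0.96*w - 4.44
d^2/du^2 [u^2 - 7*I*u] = 2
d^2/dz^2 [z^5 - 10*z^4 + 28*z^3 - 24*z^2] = 20*z^3 - 120*z^2 + 168*z - 48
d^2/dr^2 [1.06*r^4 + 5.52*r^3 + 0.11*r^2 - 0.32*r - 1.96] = 12.72*r^2 + 33.12*r + 0.22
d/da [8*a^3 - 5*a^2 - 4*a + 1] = 24*a^2 - 10*a - 4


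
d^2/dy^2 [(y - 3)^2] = 2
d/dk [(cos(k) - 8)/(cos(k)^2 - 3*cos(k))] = (sin(k) + 24*sin(k)/cos(k)^2 - 16*tan(k))/(cos(k) - 3)^2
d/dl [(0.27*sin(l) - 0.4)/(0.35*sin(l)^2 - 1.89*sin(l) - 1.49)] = (-0.0945*sin(l)^2 + 0.28*sin(l) - 1.1583)*cos(l)/(0.1225*sin(l)^4 - 1.323*sin(l)^3 + 2.5291*sin(l)^2 + 5.6322*sin(l) + 2.2201)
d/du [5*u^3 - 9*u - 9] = 15*u^2 - 9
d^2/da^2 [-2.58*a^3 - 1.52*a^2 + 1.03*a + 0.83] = -15.48*a - 3.04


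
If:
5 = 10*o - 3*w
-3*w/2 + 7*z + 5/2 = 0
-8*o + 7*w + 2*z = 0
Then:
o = 25/32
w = 15/16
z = -5/32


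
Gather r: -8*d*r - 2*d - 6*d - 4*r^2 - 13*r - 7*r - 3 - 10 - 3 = -8*d - 4*r^2 + r*(-8*d - 20) - 16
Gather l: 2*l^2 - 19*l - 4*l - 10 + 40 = 2*l^2 - 23*l + 30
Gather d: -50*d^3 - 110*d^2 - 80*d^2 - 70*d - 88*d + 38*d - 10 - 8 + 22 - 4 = -50*d^3 - 190*d^2 - 120*d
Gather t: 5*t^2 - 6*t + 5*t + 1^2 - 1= 5*t^2 - t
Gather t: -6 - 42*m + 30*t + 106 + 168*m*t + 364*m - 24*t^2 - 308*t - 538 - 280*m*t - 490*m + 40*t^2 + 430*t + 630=-168*m + 16*t^2 + t*(152 - 112*m) + 192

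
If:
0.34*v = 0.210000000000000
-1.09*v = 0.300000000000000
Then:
No Solution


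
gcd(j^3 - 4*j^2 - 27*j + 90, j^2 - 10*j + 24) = j - 6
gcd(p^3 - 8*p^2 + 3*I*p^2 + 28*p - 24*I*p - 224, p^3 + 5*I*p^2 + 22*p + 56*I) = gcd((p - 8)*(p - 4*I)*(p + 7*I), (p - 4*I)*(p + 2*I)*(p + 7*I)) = p^2 + 3*I*p + 28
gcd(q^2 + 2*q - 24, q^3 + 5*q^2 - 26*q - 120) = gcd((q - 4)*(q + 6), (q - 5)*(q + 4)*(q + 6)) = q + 6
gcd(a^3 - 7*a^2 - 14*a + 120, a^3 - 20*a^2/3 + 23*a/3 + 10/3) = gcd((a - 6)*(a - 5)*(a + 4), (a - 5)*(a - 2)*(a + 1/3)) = a - 5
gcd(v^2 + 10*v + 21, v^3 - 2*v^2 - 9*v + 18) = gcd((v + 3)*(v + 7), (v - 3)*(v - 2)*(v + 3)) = v + 3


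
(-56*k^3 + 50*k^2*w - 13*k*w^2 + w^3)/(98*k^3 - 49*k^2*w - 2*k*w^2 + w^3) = (-4*k + w)/(7*k + w)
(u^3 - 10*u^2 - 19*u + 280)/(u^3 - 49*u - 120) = (u - 7)/(u + 3)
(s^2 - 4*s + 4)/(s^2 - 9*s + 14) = (s - 2)/(s - 7)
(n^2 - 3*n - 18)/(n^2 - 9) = (n - 6)/(n - 3)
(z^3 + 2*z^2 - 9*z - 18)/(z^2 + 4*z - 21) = (z^2 + 5*z + 6)/(z + 7)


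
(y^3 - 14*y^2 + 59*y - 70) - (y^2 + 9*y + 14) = y^3 - 15*y^2 + 50*y - 84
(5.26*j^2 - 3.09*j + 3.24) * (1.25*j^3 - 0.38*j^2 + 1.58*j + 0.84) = 6.575*j^5 - 5.8613*j^4 + 13.535*j^3 - 1.695*j^2 + 2.5236*j + 2.7216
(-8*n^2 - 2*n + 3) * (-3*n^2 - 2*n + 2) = 24*n^4 + 22*n^3 - 21*n^2 - 10*n + 6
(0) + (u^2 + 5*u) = u^2 + 5*u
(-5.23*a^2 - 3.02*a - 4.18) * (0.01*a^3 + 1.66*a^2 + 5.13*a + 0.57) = -0.0523*a^5 - 8.712*a^4 - 31.8849*a^3 - 25.4125*a^2 - 23.1648*a - 2.3826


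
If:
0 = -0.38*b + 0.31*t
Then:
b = 0.815789473684211*t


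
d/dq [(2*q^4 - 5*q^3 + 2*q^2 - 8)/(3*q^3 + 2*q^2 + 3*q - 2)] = 2*(3*q^6 + 4*q^5 + q^4 - 23*q^3 + 54*q^2 + 12*q + 12)/(9*q^6 + 12*q^5 + 22*q^4 + q^2 - 12*q + 4)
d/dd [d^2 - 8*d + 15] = 2*d - 8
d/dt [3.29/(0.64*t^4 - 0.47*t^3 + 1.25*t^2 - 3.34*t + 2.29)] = (-8.4224*t^3 + 4.6389*t^2 - 8.225*t + 10.9886)/(0.64*t^4 - 0.47*t^3 + 1.25*t^2 - 3.34*t + 2.29)^2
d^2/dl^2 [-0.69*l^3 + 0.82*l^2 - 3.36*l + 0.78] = 1.64 - 4.14*l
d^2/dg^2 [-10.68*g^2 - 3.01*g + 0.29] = -21.3600000000000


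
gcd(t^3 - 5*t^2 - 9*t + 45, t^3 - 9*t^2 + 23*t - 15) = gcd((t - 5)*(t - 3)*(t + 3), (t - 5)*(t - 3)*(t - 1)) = t^2 - 8*t + 15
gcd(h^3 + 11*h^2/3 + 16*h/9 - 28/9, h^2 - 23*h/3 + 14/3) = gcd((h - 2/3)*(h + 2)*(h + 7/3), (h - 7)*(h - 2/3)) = h - 2/3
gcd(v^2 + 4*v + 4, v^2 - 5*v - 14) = v + 2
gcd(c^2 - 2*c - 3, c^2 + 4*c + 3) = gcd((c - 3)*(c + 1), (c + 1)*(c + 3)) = c + 1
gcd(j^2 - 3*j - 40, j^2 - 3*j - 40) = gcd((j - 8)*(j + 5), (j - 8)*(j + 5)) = j^2 - 3*j - 40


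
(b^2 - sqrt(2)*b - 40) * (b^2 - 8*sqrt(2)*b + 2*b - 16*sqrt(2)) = b^4 - 9*sqrt(2)*b^3 + 2*b^3 - 18*sqrt(2)*b^2 - 24*b^2 - 48*b + 320*sqrt(2)*b + 640*sqrt(2)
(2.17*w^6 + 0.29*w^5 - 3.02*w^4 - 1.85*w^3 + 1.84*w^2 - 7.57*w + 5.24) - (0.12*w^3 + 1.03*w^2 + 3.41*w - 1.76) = 2.17*w^6 + 0.29*w^5 - 3.02*w^4 - 1.97*w^3 + 0.81*w^2 - 10.98*w + 7.0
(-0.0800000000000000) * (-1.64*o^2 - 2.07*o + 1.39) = 0.1312*o^2 + 0.1656*o - 0.1112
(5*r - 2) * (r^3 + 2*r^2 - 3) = 5*r^4 + 8*r^3 - 4*r^2 - 15*r + 6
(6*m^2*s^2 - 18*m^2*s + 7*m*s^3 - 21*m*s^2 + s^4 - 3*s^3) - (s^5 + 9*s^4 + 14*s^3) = 6*m^2*s^2 - 18*m^2*s + 7*m*s^3 - 21*m*s^2 - s^5 - 8*s^4 - 17*s^3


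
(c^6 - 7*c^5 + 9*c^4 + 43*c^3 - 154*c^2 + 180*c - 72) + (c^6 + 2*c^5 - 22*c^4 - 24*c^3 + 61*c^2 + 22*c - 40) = 2*c^6 - 5*c^5 - 13*c^4 + 19*c^3 - 93*c^2 + 202*c - 112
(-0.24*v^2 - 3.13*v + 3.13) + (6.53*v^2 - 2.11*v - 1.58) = 6.29*v^2 - 5.24*v + 1.55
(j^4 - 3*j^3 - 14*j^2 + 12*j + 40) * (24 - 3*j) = -3*j^5 + 33*j^4 - 30*j^3 - 372*j^2 + 168*j + 960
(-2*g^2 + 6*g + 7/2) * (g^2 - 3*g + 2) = -2*g^4 + 12*g^3 - 37*g^2/2 + 3*g/2 + 7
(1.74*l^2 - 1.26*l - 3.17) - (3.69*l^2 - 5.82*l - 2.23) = -1.95*l^2 + 4.56*l - 0.94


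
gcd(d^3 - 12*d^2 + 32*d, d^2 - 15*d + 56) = d - 8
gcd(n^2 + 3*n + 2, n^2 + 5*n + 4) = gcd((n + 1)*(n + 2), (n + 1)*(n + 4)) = n + 1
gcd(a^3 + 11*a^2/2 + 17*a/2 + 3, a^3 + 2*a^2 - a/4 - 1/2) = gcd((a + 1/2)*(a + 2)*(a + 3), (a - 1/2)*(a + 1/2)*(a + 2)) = a^2 + 5*a/2 + 1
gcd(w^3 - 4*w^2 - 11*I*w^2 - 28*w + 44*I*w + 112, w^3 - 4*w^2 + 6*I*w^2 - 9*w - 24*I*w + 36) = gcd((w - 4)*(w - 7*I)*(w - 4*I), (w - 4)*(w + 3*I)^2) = w - 4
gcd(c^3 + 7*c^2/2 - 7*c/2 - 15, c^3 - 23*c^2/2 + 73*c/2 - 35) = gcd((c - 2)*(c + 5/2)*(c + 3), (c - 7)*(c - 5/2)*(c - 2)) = c - 2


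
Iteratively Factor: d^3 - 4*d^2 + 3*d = (d - 3)*(d^2 - d) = d*(d - 3)*(d - 1)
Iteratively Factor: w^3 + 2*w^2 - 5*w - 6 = (w + 1)*(w^2 + w - 6) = (w - 2)*(w + 1)*(w + 3)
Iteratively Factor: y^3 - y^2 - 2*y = (y)*(y^2 - y - 2) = y*(y - 2)*(y + 1)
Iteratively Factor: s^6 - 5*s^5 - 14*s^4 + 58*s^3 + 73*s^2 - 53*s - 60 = (s - 1)*(s^5 - 4*s^4 - 18*s^3 + 40*s^2 + 113*s + 60) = (s - 1)*(s + 1)*(s^4 - 5*s^3 - 13*s^2 + 53*s + 60) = (s - 5)*(s - 1)*(s + 1)*(s^3 - 13*s - 12) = (s - 5)*(s - 1)*(s + 1)^2*(s^2 - s - 12) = (s - 5)*(s - 1)*(s + 1)^2*(s + 3)*(s - 4)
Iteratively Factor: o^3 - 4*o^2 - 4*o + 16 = (o - 2)*(o^2 - 2*o - 8) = (o - 4)*(o - 2)*(o + 2)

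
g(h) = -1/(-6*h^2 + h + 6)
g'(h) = -(12*h - 1)/(-6*h^2 + h + 6)^2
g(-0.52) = -0.26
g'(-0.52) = 0.49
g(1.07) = -4.99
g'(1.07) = -294.23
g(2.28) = 0.04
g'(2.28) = -0.05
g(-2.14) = 0.04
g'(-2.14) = 0.05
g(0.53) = -0.21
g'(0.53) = -0.23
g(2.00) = 0.06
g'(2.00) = -0.09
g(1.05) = -2.30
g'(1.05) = -61.30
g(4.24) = 0.01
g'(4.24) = -0.01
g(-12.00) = 0.00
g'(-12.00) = 0.00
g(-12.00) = 0.00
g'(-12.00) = 0.00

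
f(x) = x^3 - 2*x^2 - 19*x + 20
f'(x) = 3*x^2 - 4*x - 19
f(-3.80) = 8.45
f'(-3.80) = 39.52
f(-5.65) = -116.86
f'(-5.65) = 99.37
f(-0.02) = 20.38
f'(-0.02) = -18.92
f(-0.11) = 22.06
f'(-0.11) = -18.52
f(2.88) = -27.42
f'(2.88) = -5.64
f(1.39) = -7.59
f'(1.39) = -18.76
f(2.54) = -24.78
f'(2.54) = -9.81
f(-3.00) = 32.00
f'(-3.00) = 20.00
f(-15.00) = -3520.00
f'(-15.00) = 716.00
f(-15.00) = -3520.00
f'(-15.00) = 716.00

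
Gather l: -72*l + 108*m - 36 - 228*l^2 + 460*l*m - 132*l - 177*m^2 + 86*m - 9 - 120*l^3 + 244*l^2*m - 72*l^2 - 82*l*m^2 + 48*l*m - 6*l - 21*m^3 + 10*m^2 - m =-120*l^3 + l^2*(244*m - 300) + l*(-82*m^2 + 508*m - 210) - 21*m^3 - 167*m^2 + 193*m - 45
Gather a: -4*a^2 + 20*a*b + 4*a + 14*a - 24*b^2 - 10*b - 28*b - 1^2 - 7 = -4*a^2 + a*(20*b + 18) - 24*b^2 - 38*b - 8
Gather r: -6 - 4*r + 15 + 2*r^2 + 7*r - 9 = 2*r^2 + 3*r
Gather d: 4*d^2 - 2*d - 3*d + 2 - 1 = 4*d^2 - 5*d + 1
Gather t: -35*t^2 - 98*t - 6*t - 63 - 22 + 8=-35*t^2 - 104*t - 77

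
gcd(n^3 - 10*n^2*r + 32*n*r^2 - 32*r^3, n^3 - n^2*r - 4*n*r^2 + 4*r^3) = -n + 2*r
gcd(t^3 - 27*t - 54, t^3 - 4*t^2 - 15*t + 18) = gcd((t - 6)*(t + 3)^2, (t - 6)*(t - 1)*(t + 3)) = t^2 - 3*t - 18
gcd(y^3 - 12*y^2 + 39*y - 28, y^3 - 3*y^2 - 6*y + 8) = y^2 - 5*y + 4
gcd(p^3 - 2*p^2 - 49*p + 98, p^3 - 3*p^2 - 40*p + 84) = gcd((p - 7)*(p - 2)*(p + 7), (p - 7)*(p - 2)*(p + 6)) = p^2 - 9*p + 14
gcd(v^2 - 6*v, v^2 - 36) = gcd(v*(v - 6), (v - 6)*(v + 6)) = v - 6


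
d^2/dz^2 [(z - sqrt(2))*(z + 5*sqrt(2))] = 2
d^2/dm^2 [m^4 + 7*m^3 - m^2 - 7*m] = 12*m^2 + 42*m - 2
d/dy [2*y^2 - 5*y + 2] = 4*y - 5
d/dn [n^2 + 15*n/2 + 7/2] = 2*n + 15/2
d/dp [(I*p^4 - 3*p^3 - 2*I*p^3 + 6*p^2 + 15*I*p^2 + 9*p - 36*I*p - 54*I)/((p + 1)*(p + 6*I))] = 2*I*p + 3 - 3*I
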